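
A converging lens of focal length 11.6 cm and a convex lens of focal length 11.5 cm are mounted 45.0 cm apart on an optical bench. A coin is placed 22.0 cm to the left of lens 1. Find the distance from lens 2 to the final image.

26.3 cm

Lens 1: 1/d_i1 = 1/f₁ − 1/d_o1 = 1/(11.6) − 1/(22.0) = 0.04075, so d_i1 = 24.54 cm.
The intermediate image is 24.54 cm to the right of lens 1, which is 45.0 − (24.54) = 20.46 cm to the left of lens 2, so d_o2 = +20.46 cm.
Lens 2: 1/d_i2 = 1/f₂ − 1/d_o2 = 1/(11.5) − 1/(20.46) = 0.03808, so d_i2 = 26.3 cm.
The final image is real, 26.3 cm to the right of lens 2 (overall magnification ≈ 1.4).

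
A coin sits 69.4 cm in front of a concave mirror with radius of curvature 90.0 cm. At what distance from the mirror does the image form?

128 cm

f = R/2 = 90.0/2 = 45.00 cm.
Mirror equation: 1/s_i = 1/f − 1/s_o = 1/(45.00) − 1/(69.4) = 0.02222 − 0.01441 = 0.007813, so s_i = 128 cm.
The image is real, inverted and enlarged, in front of the mirror.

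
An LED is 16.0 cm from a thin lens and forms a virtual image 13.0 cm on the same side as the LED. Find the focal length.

f = -69.3 cm (diverging)

Virtual image ⇒ d_i = −13.0 cm.
1/f = 1/d_o + 1/d_i = 1/(16.0) + 1/(-13.0) = -0.01442, so f = -69.3 cm.
Since f is negative, the thin lens is diverging.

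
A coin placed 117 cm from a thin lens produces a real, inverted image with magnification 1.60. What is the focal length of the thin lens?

m = −d_i/d_o ⇒ d_i = −m·d_o = −(-1.60)·(117) = 187.2 cm.
1/f = 1/d_o + 1/d_i = 1/(117) + 1/(187.2) = 0.01389, so f = 72.0 cm.
Since f is positive, the thin lens is converging.

f = 72.0 cm (converging)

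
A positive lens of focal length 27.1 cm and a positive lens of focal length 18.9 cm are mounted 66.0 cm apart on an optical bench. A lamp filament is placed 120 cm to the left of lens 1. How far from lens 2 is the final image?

48.4 cm

Lens 1: 1/d_i1 = 1/f₁ − 1/d_o1 = 1/(27.1) − 1/(120) = 0.02857, so d_i1 = 35.01 cm.
The intermediate image is 35.01 cm to the right of lens 1, which is 66.0 − (35.01) = 30.99 cm to the left of lens 2, so d_o2 = +30.99 cm.
Lens 2: 1/d_i2 = 1/f₂ − 1/d_o2 = 1/(18.9) − 1/(30.99) = 0.02064, so d_i2 = 48.4 cm.
The final image is real, 48.4 cm to the right of lens 2 (overall magnification ≈ 0.46).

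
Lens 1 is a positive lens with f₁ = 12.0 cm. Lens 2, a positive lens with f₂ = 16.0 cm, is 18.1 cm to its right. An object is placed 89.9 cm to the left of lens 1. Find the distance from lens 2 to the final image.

Lens 1: 1/d_i1 = 1/f₁ − 1/d_o1 = 1/(12.0) − 1/(89.9) = 0.07221, so d_i1 = 13.85 cm.
The intermediate image is 13.85 cm to the right of lens 1, which is 18.1 − (13.85) = 4.250 cm to the left of lens 2, so d_o2 = +4.250 cm.
Lens 2: 1/d_i2 = 1/f₂ − 1/d_o2 = 1/(16.0) − 1/(4.250) = -0.1728, so d_i2 = -5.79 cm.
The final image is virtual, 5.79 cm to the left of lens 2 (overall magnification ≈ -0.21).

5.79 cm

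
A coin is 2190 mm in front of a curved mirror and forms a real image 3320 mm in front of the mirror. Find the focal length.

f = 1320 mm (concave)

Real image ⇒ d_i = +3320 mm.
1/f = 1/d_o + 1/d_i = 1/(2190) + 1/(3320) = 0.0007578, so f = 1320 mm.
Since f is positive, the curved mirror is concave.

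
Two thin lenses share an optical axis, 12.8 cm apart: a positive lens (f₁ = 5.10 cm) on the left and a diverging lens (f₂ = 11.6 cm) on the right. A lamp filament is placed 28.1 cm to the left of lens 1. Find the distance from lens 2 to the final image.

4.19 cm

Lens 1: 1/d_i1 = 1/f₁ − 1/d_o1 = 1/(5.10) − 1/(28.1) = 0.1605, so d_i1 = 6.231 cm.
The intermediate image is 6.231 cm to the right of lens 1, which is 12.8 − (6.231) = 6.569 cm to the left of lens 2, so d_o2 = +6.569 cm.
Lens 2 is diverging, so f₂ = −11.6 cm.
Lens 2: 1/d_i2 = 1/f₂ − 1/d_o2 = 1/(-11.6) − 1/(6.569) = -0.2384, so d_i2 = -4.19 cm.
The final image is virtual, 4.19 cm to the left of lens 2 (overall magnification ≈ -0.14).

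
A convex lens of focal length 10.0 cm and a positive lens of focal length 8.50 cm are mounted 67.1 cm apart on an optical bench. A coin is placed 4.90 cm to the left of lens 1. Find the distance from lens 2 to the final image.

9.56 cm

Lens 1: 1/d_i1 = 1/f₁ − 1/d_o1 = 1/(10.0) − 1/(4.90) = -0.1041, so d_i1 = -9.608 cm.
The intermediate image is 9.608 cm to the left of lens 1 (virtual), which is 67.1 − (-9.608) = 76.71 cm to the left of lens 2, so d_o2 = +76.71 cm.
Lens 2: 1/d_i2 = 1/f₂ − 1/d_o2 = 1/(8.50) − 1/(76.71) = 0.1046, so d_i2 = 9.56 cm.
The final image is real, 9.56 cm to the right of lens 2 (overall magnification ≈ -0.24).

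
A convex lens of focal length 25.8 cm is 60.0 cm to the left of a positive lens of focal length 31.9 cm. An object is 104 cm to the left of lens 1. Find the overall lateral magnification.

Lens 1: 1/d_i1 = 1/(25.8) − 1/(104) = 0.02914, so d_i1 = 34.31 cm; m₁ = −d_i1/d_o1 = -0.3299.
d_o2 = 60.0 − (34.31) = 25.69 cm.
Lens 2: 1/d_i2 = 1/(31.9) − 1/(25.69) = -0.007578, so d_i2 = -132.0 cm; m₂ = −d_i2/d_o2 = +5.137.
m = m₁·m₂ = (-0.3299)(+5.137) = -1.69.

m = -1.69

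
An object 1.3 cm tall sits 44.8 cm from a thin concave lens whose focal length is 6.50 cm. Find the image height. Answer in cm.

For a concave lens, f = -6.50 cm.
1/d_i = 1/f − 1/d_o = 1/(-6.500) − 1/(44.8) = -0.1762, so d_i = -5.676 cm.
m = −d_i/d_o = +0.1267.
|h_i| = |m|·h_o = 0.1267 × 1.3 = 0.165 cm. The image is virtual, upright and reduced, on the same side as the object.

0.165 cm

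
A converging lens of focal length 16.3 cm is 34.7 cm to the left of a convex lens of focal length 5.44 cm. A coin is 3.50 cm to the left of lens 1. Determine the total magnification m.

Lens 1: 1/d_i1 = 1/(16.3) − 1/(3.50) = -0.2244, so d_i1 = -4.457 cm; m₁ = −d_i1/d_o1 = +1.273.
d_o2 = 34.7 − (-4.457) = 39.16 cm.
Lens 2: 1/d_i2 = 1/(5.44) − 1/(39.16) = 0.1583, so d_i2 = 6.318 cm; m₂ = −d_i2/d_o2 = -0.1613.
m = m₁·m₂ = (+1.273)(-0.1613) = -0.205.

m = -0.205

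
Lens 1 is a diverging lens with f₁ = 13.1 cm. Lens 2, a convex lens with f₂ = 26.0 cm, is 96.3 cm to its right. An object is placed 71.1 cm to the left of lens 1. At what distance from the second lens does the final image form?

34.3 cm

Lens 1 is diverging, so f₁ = −13.1 cm.
Lens 1: 1/d_i1 = 1/f₁ − 1/d_o1 = 1/(-13.1) − 1/(71.1) = -0.09040, so d_i1 = -11.06 cm.
The intermediate image is 11.06 cm to the left of lens 1 (virtual), which is 96.3 − (-11.06) = 107.4 cm to the left of lens 2, so d_o2 = +107.4 cm.
Lens 2: 1/d_i2 = 1/f₂ − 1/d_o2 = 1/(26.0) − 1/(107.4) = 0.02915, so d_i2 = 34.3 cm.
The final image is real, 34.3 cm to the right of lens 2 (overall magnification ≈ -0.050).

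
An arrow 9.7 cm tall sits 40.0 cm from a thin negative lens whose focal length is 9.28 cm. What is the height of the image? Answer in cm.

1.83 cm

For a negative lens, f = -9.28 cm.
1/d_i = 1/f − 1/d_o = 1/(-9.280) − 1/(40.0) = -0.1328, so d_i = -7.532 cm.
m = −d_i/d_o = +0.1883.
|h_i| = |m|·h_o = 0.1883 × 9.7 = 1.83 cm. The image is virtual, upright and reduced, on the same side as the object.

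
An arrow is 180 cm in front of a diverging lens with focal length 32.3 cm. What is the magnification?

m = +0.152

For a diverging lens, f = -32.3 cm.
1/d_i = 1/f − 1/d_o = 1/(-32.30) − 1/(180) = -0.03652, so d_i = -27.39 cm.
m = −d_i/d_o = −(-27.39)/(180) = +0.152.
The image is virtual, upright and reduced, on the same side as the object.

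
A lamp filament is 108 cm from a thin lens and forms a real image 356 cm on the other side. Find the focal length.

f = 82.9 cm (converging)

Real image ⇒ d_i = +356 cm.
1/f = 1/d_o + 1/d_i = 1/(108) + 1/(356) = 0.01207, so f = 82.9 cm.
Since f is positive, the thin lens is converging.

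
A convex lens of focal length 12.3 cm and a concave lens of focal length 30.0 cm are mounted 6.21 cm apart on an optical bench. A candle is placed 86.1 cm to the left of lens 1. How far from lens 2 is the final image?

11.2 cm

Lens 1: 1/d_i1 = 1/f₁ − 1/d_o1 = 1/(12.3) − 1/(86.1) = 0.06969, so d_i1 = 14.35 cm.
The intermediate image is 14.35 cm to the right of lens 1, which lies 8.140 cm to the right of lens 2 — a virtual object — so d_o2 = −8.140 cm.
Lens 2 is diverging, so f₂ = −30.0 cm.
Lens 2: 1/d_i2 = 1/f₂ − 1/d_o2 = 1/(-30.0) − 1/(-8.140) = 0.08952, so d_i2 = 11.2 cm.
The final image is real, 11.2 cm to the right of lens 2 (overall magnification ≈ -0.23).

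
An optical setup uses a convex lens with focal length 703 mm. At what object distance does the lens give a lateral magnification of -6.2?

816 mm

m = −d_i/d_o ⇒ d_i = −m·d_o.
1/f = 1/d_o + 1/d_i = 1/d_o − 1/(m·d_o) = (1 − 1/m)/d_o, so d_o = f(1 − 1/m) = (703.0)(1 − 1/(-6.2)) = 816 mm.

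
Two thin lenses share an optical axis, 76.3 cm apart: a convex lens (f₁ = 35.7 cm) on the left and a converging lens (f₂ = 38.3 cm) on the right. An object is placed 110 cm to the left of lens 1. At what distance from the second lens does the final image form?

60.5 cm

Lens 1: 1/d_i1 = 1/f₁ − 1/d_o1 = 1/(35.7) − 1/(110) = 0.01892, so d_i1 = 52.85 cm.
The intermediate image is 52.85 cm to the right of lens 1, which is 76.3 − (52.85) = 23.45 cm to the left of lens 2, so d_o2 = +23.45 cm.
Lens 2: 1/d_i2 = 1/f₂ − 1/d_o2 = 1/(38.3) − 1/(23.45) = -0.01653, so d_i2 = -60.5 cm.
The final image is virtual, 60.5 cm to the left of lens 2 (overall magnification ≈ -1.2).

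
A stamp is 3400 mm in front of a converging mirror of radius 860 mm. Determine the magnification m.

m = -0.145

f = R/2 = 860/2 = 430.0 mm.
1/d_i = 1/f − 1/d_o = 1/(430.0) − 1/(3400) = 0.002031, so d_i = 492.3 mm.
m = −d_i/d_o = −(492.3)/(3400) = -0.145.
The image is real, inverted and reduced, in front of the mirror.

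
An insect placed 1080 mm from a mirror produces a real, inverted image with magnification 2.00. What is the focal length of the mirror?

m = −d_i/d_o ⇒ d_i = −m·d_o = −(-2.00)·(1080) = 2160 mm.
1/f = 1/d_o + 1/d_i = 1/(1080) + 1/(2160) = 0.001389, so f = 720 mm.
Since f is positive, the mirror is concave.

f = 720 mm (concave)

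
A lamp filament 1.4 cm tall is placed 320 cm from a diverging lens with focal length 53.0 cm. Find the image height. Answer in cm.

0.199 cm

For a diverging lens, f = -53.0 cm.
1/d_i = 1/f − 1/d_o = 1/(-53.00) − 1/(320) = -0.02199, so d_i = -45.47 cm.
m = −d_i/d_o = +0.1421.
|h_i| = |m|·h_o = 0.1421 × 1.4 = 0.199 cm. The image is virtual, upright and reduced, on the same side as the object.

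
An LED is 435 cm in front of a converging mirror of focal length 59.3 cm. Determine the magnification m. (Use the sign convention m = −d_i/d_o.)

m = -0.158

1/d_i = 1/f − 1/d_o = 1/(59.30) − 1/(435) = 0.01456, so d_i = 68.66 cm.
m = −d_i/d_o = −(68.66)/(435) = -0.158.
The image is real, inverted and reduced, in front of the mirror.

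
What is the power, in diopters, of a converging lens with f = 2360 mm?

P = +0.424 D

f = 236 cm = 2.36 m.
P = 1/f = 1/(2.36 m) = +0.424 D.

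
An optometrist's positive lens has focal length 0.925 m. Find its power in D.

P = 1/f = 1/(0.925 m) = +1.08 D.

P = +1.08 D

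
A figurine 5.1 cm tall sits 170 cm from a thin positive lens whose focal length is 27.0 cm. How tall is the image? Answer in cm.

0.963 cm

1/d_i = 1/f − 1/d_o = 1/(27.00) − 1/(170) = 0.03115, so d_i = 32.10 cm.
m = −d_i/d_o = -0.1888.
|h_i| = |m|·h_o = 0.1888 × 5.1 = 0.963 cm. The image is real, inverted and reduced, on the far side of the lens.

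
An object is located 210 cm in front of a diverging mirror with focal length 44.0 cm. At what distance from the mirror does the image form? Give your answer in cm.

36.4 cm

For a diverging mirror, f = -44.0 cm.
Mirror equation: 1/q = 1/f − 1/p = 1/(-44.00) − 1/(210) = -0.02273 − 0.004762 = -0.02749, so q = -36.4 cm.
The image is virtual, upright and reduced, behind the mirror.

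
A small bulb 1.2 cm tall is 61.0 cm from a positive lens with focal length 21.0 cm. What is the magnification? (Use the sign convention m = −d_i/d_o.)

1/d_i = 1/f − 1/d_o = 1/(21.00) − 1/(61.0) = 0.03123, so d_i = 32.02 cm.
m = −d_i/d_o = −(32.02)/(61.0) = -0.525.
The image is real, inverted and reduced, on the far side of the lens.

m = -0.525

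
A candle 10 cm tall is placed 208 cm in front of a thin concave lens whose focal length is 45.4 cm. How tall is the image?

For a concave lens, f = -45.4 cm.
1/d_i = 1/f − 1/d_o = 1/(-45.40) − 1/(208) = -0.02683, so d_i = -37.27 cm.
m = −d_i/d_o = +0.1792.
|h_i| = |m|·h_o = 0.1792 × 10 = 1.79 cm. The image is virtual, upright and reduced, on the same side as the object.

1.79 cm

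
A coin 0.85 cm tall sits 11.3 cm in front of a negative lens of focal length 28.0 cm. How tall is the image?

For a negative lens, f = -28.0 cm.
1/d_i = 1/f − 1/d_o = 1/(-28.00) − 1/(11.3) = -0.1242, so d_i = -8.051 cm.
m = −d_i/d_o = +0.7125.
|h_i| = |m|·h_o = 0.7125 × 0.85 = 0.606 cm. The image is virtual, upright and reduced, on the same side as the object.

0.606 cm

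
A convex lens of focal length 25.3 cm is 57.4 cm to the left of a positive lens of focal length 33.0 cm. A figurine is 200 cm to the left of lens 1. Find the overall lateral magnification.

Lens 1: 1/d_i1 = 1/(25.3) − 1/(200) = 0.03453, so d_i1 = 28.96 cm; m₁ = −d_i1/d_o1 = -0.1448.
d_o2 = 57.4 − (28.96) = 28.44 cm.
Lens 2: 1/d_i2 = 1/(33.0) − 1/(28.44) = -0.004859, so d_i2 = -205.8 cm; m₂ = −d_i2/d_o2 = +7.237.
m = m₁·m₂ = (-0.1448)(+7.237) = -1.05.

m = -1.05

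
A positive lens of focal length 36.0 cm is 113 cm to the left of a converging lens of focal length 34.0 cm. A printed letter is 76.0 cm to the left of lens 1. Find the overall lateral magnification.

m = +2.89

Lens 1: 1/d_i1 = 1/(36.0) − 1/(76.0) = 0.01462, so d_i1 = 68.40 cm; m₁ = −d_i1/d_o1 = -0.9000.
d_o2 = 113 − (68.40) = 44.60 cm.
Lens 2: 1/d_i2 = 1/(34.0) − 1/(44.60) = 0.006990, so d_i2 = 143.1 cm; m₂ = −d_i2/d_o2 = -3.208.
m = m₁·m₂ = (-0.9000)(-3.208) = +2.89.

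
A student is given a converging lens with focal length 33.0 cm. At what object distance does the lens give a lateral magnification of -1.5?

55.0 cm

m = −d_i/d_o ⇒ d_i = −m·d_o.
1/f = 1/d_o + 1/d_i = 1/d_o − 1/(m·d_o) = (1 − 1/m)/d_o, so d_o = f(1 − 1/m) = (33.00)(1 − 1/(-1.5)) = 55.0 cm.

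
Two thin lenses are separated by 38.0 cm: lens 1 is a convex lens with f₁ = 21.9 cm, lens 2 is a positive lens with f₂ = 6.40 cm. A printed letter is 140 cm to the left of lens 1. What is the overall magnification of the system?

Lens 1: 1/d_i1 = 1/(21.9) − 1/(140) = 0.03852, so d_i1 = 25.96 cm; m₁ = −d_i1/d_o1 = -0.1854.
d_o2 = 38.0 − (25.96) = 12.04 cm.
Lens 2: 1/d_i2 = 1/(6.40) − 1/(12.04) = 0.07319, so d_i2 = 13.66 cm; m₂ = −d_i2/d_o2 = -1.135.
m = m₁·m₂ = (-0.1854)(-1.135) = +0.210.

m = +0.210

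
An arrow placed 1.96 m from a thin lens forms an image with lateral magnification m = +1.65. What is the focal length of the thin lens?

m = −d_i/d_o ⇒ d_i = −m·d_o = −(+1.65)·(1.96) = -3.234 m.
1/f = 1/d_o + 1/d_i = 1/(1.96) + 1/(-3.234) = 0.2010, so f = 4.98 m.
Since f is positive, the thin lens is converging.

f = 4.98 m (converging)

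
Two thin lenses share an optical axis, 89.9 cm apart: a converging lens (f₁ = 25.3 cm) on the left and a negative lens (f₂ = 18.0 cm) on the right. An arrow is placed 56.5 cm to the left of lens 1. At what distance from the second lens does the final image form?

Lens 1: 1/d_i1 = 1/f₁ − 1/d_o1 = 1/(25.3) − 1/(56.5) = 0.02183, so d_i1 = 45.82 cm.
The intermediate image is 45.82 cm to the right of lens 1, which is 89.9 − (45.82) = 44.08 cm to the left of lens 2, so d_o2 = +44.08 cm.
Lens 2 is diverging, so f₂ = −18.0 cm.
Lens 2: 1/d_i2 = 1/f₂ − 1/d_o2 = 1/(-18.0) − 1/(44.08) = -0.07824, so d_i2 = -12.8 cm.
The final image is virtual, 12.8 cm to the left of lens 2 (overall magnification ≈ -0.24).

12.8 cm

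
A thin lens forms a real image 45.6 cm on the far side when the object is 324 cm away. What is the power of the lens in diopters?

d_i = +45.6 cm.
1/f = 1/d_o + 1/d_i = 1/(324) + 1/(45.6) = 0.02502 cm⁻¹.
f = 39.97 cm = 0.3997 m, so P = 1/f = +2.50 D.

P = +2.50 D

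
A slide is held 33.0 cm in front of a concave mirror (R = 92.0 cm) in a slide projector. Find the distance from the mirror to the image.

117 cm

f = R/2 = 92.0/2 = 46.00 cm.
Mirror equation: 1/q = 1/f − 1/p = 1/(46.00) − 1/(33.0) = 0.02174 − 0.03030 = -0.008564, so q = -117 cm.
The image is virtual, upright and enlarged, behind the mirror.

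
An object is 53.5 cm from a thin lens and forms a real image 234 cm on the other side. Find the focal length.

Real image ⇒ d_i = +234 cm.
1/f = 1/d_o + 1/d_i = 1/(53.5) + 1/(234) = 0.02297, so f = 43.5 cm.
Since f is positive, the thin lens is converging.

f = 43.5 cm (converging)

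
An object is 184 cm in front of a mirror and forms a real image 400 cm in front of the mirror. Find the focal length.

f = 126 cm (concave)

Real image ⇒ d_i = +400 cm.
1/f = 1/d_o + 1/d_i = 1/(184) + 1/(400) = 0.007935, so f = 126 cm.
Since f is positive, the mirror is concave.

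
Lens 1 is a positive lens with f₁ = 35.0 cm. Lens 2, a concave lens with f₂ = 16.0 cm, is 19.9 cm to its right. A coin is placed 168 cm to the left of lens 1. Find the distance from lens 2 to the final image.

Lens 1: 1/d_i1 = 1/f₁ − 1/d_o1 = 1/(35.0) − 1/(168) = 0.02262, so d_i1 = 44.21 cm.
The intermediate image is 44.21 cm to the right of lens 1, which lies 24.31 cm to the right of lens 2 — a virtual object — so d_o2 = −24.31 cm.
Lens 2 is diverging, so f₂ = −16.0 cm.
Lens 2: 1/d_i2 = 1/f₂ − 1/d_o2 = 1/(-16.0) − 1/(-24.31) = -0.02136, so d_i2 = -46.8 cm.
The final image is virtual, 46.8 cm to the left of lens 2 (overall magnification ≈ 0.51).

46.8 cm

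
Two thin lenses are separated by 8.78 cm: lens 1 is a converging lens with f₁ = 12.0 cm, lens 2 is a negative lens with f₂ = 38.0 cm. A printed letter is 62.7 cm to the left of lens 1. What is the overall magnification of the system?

m = -0.282

Lens 1: 1/d_i1 = 1/(12.0) − 1/(62.7) = 0.06738, so d_i1 = 14.84 cm; m₁ = −d_i1/d_o1 = -0.2367.
d_o2 = 8.78 − (14.84) = -6.060 cm (virtual object).
f₂ = −38.0 cm (diverging).
Lens 2: 1/d_i2 = 1/(-38.0) − 1/(-6.060) = 0.1387, so d_i2 = 7.210 cm; m₂ = −d_i2/d_o2 = +1.190.
m = m₁·m₂ = (-0.2367)(+1.190) = -0.282.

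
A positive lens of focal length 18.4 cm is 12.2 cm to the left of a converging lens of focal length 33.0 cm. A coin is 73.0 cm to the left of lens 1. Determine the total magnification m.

m = -0.245

Lens 1: 1/d_i1 = 1/(18.4) − 1/(73.0) = 0.04065, so d_i1 = 24.60 cm; m₁ = −d_i1/d_o1 = -0.3370.
d_o2 = 12.2 − (24.60) = -12.40 cm (virtual object).
Lens 2: 1/d_i2 = 1/(33.0) − 1/(-12.40) = 0.1109, so d_i2 = 9.013 cm; m₂ = −d_i2/d_o2 = +0.7269.
m = m₁·m₂ = (-0.3370)(+0.7269) = -0.245.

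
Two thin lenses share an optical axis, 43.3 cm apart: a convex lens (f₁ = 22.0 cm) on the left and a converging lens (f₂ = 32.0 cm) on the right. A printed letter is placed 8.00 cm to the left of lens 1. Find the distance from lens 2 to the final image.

74.9 cm

Lens 1: 1/d_i1 = 1/f₁ − 1/d_o1 = 1/(22.0) − 1/(8.00) = -0.07955, so d_i1 = -12.57 cm.
The intermediate image is 12.57 cm to the left of lens 1 (virtual), which is 43.3 − (-12.57) = 55.87 cm to the left of lens 2, so d_o2 = +55.87 cm.
Lens 2: 1/d_i2 = 1/f₂ − 1/d_o2 = 1/(32.0) − 1/(55.87) = 0.01335, so d_i2 = 74.9 cm.
The final image is real, 74.9 cm to the right of lens 2 (overall magnification ≈ -2.1).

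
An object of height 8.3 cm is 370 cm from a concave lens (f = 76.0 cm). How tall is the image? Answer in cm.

1.41 cm

For a concave lens, f = -76.0 cm.
1/d_i = 1/f − 1/d_o = 1/(-76.00) − 1/(370) = -0.01586, so d_i = -63.05 cm.
m = −d_i/d_o = +0.1704.
|h_i| = |m|·h_o = 0.1704 × 8.3 = 1.41 cm. The image is virtual, upright and reduced, on the same side as the object.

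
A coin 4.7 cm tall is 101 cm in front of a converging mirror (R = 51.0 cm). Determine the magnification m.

f = R/2 = 51.0/2 = 25.50 cm.
1/d_i = 1/f − 1/d_o = 1/(25.50) − 1/(101) = 0.02931, so d_i = 34.11 cm.
m = −d_i/d_o = −(34.11)/(101) = -0.338.
The image is real, inverted and reduced, in front of the mirror.

m = -0.338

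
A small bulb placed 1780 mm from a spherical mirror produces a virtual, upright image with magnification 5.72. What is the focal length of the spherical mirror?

f = 2160 mm (concave)

m = −d_i/d_o ⇒ d_i = −m·d_o = −(+5.72)·(1780) = -10180 mm.
1/f = 1/d_o + 1/d_i = 1/(1780) + 1/(-10180) = 0.0004636, so f = 2160 mm.
Since f is positive, the spherical mirror is concave.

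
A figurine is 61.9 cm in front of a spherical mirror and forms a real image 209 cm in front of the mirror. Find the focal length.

f = 47.8 cm (concave)

Real image ⇒ d_i = +209 cm.
1/f = 1/d_o + 1/d_i = 1/(61.9) + 1/(209) = 0.02094, so f = 47.8 cm.
Since f is positive, the spherical mirror is concave.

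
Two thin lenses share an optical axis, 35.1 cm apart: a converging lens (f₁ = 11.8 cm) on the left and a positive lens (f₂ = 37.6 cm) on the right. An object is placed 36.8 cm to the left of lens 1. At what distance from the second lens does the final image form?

33.6 cm

Lens 1: 1/d_i1 = 1/f₁ − 1/d_o1 = 1/(11.8) − 1/(36.8) = 0.05757, so d_i1 = 17.37 cm.
The intermediate image is 17.37 cm to the right of lens 1, which is 35.1 − (17.37) = 17.73 cm to the left of lens 2, so d_o2 = +17.73 cm.
Lens 2: 1/d_i2 = 1/f₂ − 1/d_o2 = 1/(37.6) − 1/(17.73) = -0.02981, so d_i2 = -33.6 cm.
The final image is virtual, 33.6 cm to the left of lens 2 (overall magnification ≈ -0.89).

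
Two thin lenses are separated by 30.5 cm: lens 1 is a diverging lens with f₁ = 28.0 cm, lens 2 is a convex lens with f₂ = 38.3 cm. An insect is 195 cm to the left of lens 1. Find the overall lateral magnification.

m = -0.288

f₁ = −28.0 cm (diverging).
Lens 1: 1/d_i1 = 1/(-28.0) − 1/(195) = -0.04084, so d_i1 = -24.48 cm; m₁ = −d_i1/d_o1 = +0.1255.
d_o2 = 30.5 − (-24.48) = 54.98 cm.
Lens 2: 1/d_i2 = 1/(38.3) − 1/(54.98) = 0.007921, so d_i2 = 126.2 cm; m₂ = −d_i2/d_o2 = -2.296.
m = m₁·m₂ = (+0.1255)(-2.296) = -0.288.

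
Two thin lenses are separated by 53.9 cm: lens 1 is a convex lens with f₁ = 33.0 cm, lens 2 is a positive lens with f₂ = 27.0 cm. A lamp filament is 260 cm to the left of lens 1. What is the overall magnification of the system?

Lens 1: 1/d_i1 = 1/(33.0) − 1/(260) = 0.02646, so d_i1 = 37.80 cm; m₁ = −d_i1/d_o1 = -0.1454.
d_o2 = 53.9 − (37.80) = 16.10 cm.
Lens 2: 1/d_i2 = 1/(27.0) − 1/(16.10) = -0.02507, so d_i2 = -39.88 cm; m₂ = −d_i2/d_o2 = +2.477.
m = m₁·m₂ = (-0.1454)(+2.477) = -0.360.

m = -0.360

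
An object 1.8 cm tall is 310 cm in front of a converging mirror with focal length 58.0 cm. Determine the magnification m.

m = -0.230

1/d_i = 1/f − 1/d_o = 1/(58.00) − 1/(310) = 0.01402, so d_i = 71.35 cm.
m = −d_i/d_o = −(71.35)/(310) = -0.230.
The image is real, inverted and reduced, in front of the mirror.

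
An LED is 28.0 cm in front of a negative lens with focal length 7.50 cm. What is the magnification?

For a negative lens, f = -7.50 cm.
1/d_i = 1/f − 1/d_o = 1/(-7.500) − 1/(28.0) = -0.1690, so d_i = -5.915 cm.
m = −d_i/d_o = −(-5.915)/(28.0) = +0.211.
The image is virtual, upright and reduced, on the same side as the object.

m = +0.211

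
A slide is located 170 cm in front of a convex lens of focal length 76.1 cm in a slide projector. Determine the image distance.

138 cm

Lens equation: 1/q = 1/f − 1/p = 1/(76.10) − 1/(170) = 0.01314 − 0.005882 = 0.007258, so q = 138 cm.
The image is real, inverted and reduced, on the far side of the lens.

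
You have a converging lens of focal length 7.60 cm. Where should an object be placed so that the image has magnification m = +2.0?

m = −d_i/d_o ⇒ d_i = −m·d_o.
1/f = 1/d_o + 1/d_i = 1/d_o − 1/(m·d_o) = (1 − 1/m)/d_o, so d_o = f(1 − 1/m) = (7.600)(1 − 1/(+2.0)) = 3.80 cm.

3.80 cm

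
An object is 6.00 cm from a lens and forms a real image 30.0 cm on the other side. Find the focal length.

Real image ⇒ d_i = +30.0 cm.
1/f = 1/d_o + 1/d_i = 1/(6.00) + 1/(30.0) = 0.2000, so f = 5.00 cm.
Since f is positive, the lens is converging.

f = 5.00 cm (converging)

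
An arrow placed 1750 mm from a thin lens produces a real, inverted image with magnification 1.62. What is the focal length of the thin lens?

f = 1080 mm (converging)

m = −d_i/d_o ⇒ d_i = −m·d_o = −(-1.62)·(1750) = 2835 mm.
1/f = 1/d_o + 1/d_i = 1/(1750) + 1/(2835) = 0.0009242, so f = 1080 mm.
Since f is positive, the thin lens is converging.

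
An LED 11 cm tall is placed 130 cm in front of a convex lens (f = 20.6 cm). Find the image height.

1/d_i = 1/f − 1/d_o = 1/(20.60) − 1/(130) = 0.04085, so d_i = 24.48 cm.
m = −d_i/d_o = -0.1883.
|h_i| = |m|·h_o = 0.1883 × 11 = 2.07 cm. The image is real, inverted and reduced, on the far side of the lens.

2.07 cm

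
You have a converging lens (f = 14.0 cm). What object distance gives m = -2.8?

19.0 cm

m = −d_i/d_o ⇒ d_i = −m·d_o.
1/f = 1/d_o + 1/d_i = 1/d_o − 1/(m·d_o) = (1 − 1/m)/d_o, so d_o = f(1 − 1/m) = (14.00)(1 − 1/(-2.8)) = 19.0 cm.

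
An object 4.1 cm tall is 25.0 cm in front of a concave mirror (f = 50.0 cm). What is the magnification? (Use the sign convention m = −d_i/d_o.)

m = +2.00

1/d_i = 1/f − 1/d_o = 1/(50.00) − 1/(25.0) = -0.02000, so d_i = -50.00 cm.
m = −d_i/d_o = −(-50.00)/(25.0) = +2.00.
The image is virtual, upright and enlarged, behind the mirror.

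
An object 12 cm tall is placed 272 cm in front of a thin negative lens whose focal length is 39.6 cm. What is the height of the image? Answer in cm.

For a negative lens, f = -39.6 cm.
1/d_i = 1/f − 1/d_o = 1/(-39.60) − 1/(272) = -0.02893, so d_i = -34.57 cm.
m = −d_i/d_o = +0.1271.
|h_i| = |m|·h_o = 0.1271 × 12 = 1.53 cm. The image is virtual, upright and reduced, on the same side as the object.

1.53 cm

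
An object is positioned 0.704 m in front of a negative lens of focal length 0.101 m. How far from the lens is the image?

For a negative lens, f = -0.101 m.
Thin-lens equation: 1/q = 1/f − 1/p = 1/(-0.1010) − 1/(0.704) = -9.901 − 1.420 = -11.32, so q = -0.0883 m.
The image is virtual, upright and reduced, on the same side as the object.

0.0883 m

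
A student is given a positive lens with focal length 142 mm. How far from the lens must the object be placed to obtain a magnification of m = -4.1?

177 mm

m = −d_i/d_o ⇒ d_i = −m·d_o.
1/f = 1/d_o + 1/d_i = 1/d_o − 1/(m·d_o) = (1 − 1/m)/d_o, so d_o = f(1 − 1/m) = (142.0)(1 − 1/(-4.1)) = 177 mm.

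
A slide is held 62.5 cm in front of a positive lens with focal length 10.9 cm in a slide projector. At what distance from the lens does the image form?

Thin-lens equation: 1/q = 1/f − 1/p = 1/(10.90) − 1/(62.5) = 0.09174 − 0.01600 = 0.07574, so q = 13.2 cm.
The image is real, inverted and reduced, on the far side of the lens.

13.2 cm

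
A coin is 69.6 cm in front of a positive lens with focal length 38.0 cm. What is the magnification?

m = -1.20

1/d_i = 1/f − 1/d_o = 1/(38.00) − 1/(69.6) = 0.01195, so d_i = 83.70 cm.
m = −d_i/d_o = −(83.70)/(69.6) = -1.20.
The image is real, inverted and enlarged, on the far side of the lens.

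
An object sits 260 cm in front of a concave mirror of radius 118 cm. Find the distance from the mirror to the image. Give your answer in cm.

f = R/2 = 118/2 = 59.00 cm.
Mirror equation: 1/v = 1/f − 1/u = 1/(59.00) − 1/(260) = 0.01695 − 0.003846 = 0.01310, so v = 76.3 cm.
The image is real, inverted and reduced, in front of the mirror.

76.3 cm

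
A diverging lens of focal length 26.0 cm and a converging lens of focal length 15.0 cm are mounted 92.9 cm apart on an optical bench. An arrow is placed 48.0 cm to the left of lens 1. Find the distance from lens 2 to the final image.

17.4 cm

Lens 1 is diverging, so f₁ = −26.0 cm.
Lens 1: 1/d_i1 = 1/f₁ − 1/d_o1 = 1/(-26.0) − 1/(48.0) = -0.05929, so d_i1 = -16.86 cm.
The intermediate image is 16.86 cm to the left of lens 1 (virtual), which is 92.9 − (-16.86) = 109.8 cm to the left of lens 2, so d_o2 = +109.8 cm.
Lens 2: 1/d_i2 = 1/f₂ − 1/d_o2 = 1/(15.0) − 1/(109.8) = 0.05756, so d_i2 = 17.4 cm.
The final image is real, 17.4 cm to the right of lens 2 (overall magnification ≈ -0.056).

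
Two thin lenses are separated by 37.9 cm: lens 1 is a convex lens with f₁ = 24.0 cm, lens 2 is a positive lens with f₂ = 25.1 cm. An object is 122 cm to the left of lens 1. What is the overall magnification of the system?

Lens 1: 1/d_i1 = 1/(24.0) − 1/(122) = 0.03347, so d_i1 = 29.88 cm; m₁ = −d_i1/d_o1 = -0.2449.
d_o2 = 37.9 − (29.88) = 8.020 cm.
Lens 2: 1/d_i2 = 1/(25.1) − 1/(8.020) = -0.08485, so d_i2 = -11.79 cm; m₂ = −d_i2/d_o2 = +1.470.
m = m₁·m₂ = (-0.2449)(+1.470) = -0.360.

m = -0.360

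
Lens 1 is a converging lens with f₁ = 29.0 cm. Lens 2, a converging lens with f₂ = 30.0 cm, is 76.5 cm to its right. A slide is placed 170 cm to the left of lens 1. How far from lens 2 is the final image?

Lens 1: 1/d_i1 = 1/f₁ − 1/d_o1 = 1/(29.0) − 1/(170) = 0.02860, so d_i1 = 34.96 cm.
The intermediate image is 34.96 cm to the right of lens 1, which is 76.5 − (34.96) = 41.54 cm to the left of lens 2, so d_o2 = +41.54 cm.
Lens 2: 1/d_i2 = 1/f₂ − 1/d_o2 = 1/(30.0) − 1/(41.54) = 0.009260, so d_i2 = 108 cm.
The final image is real, 108 cm to the right of lens 2 (overall magnification ≈ 0.53).

108 cm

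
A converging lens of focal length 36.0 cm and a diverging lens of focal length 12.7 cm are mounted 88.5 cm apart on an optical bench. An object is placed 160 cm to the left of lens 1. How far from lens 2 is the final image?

9.75 cm

Lens 1: 1/d_i1 = 1/f₁ − 1/d_o1 = 1/(36.0) − 1/(160) = 0.02153, so d_i1 = 46.45 cm.
The intermediate image is 46.45 cm to the right of lens 1, which is 88.5 − (46.45) = 42.05 cm to the left of lens 2, so d_o2 = +42.05 cm.
Lens 2 is diverging, so f₂ = −12.7 cm.
Lens 2: 1/d_i2 = 1/f₂ − 1/d_o2 = 1/(-12.7) − 1/(42.05) = -0.1025, so d_i2 = -9.75 cm.
The final image is virtual, 9.75 cm to the left of lens 2 (overall magnification ≈ -0.067).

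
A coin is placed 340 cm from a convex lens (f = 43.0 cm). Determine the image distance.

49.2 cm

Lens equation: 1/v = 1/f − 1/u = 1/(43.00) − 1/(340) = 0.02326 − 0.002941 = 0.02031, so v = 49.2 cm.
The image is real, inverted and reduced, on the far side of the lens.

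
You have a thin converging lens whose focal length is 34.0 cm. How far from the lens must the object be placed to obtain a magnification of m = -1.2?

m = −d_i/d_o ⇒ d_i = −m·d_o.
1/f = 1/d_o + 1/d_i = 1/d_o − 1/(m·d_o) = (1 − 1/m)/d_o, so d_o = f(1 − 1/m) = (34.00)(1 − 1/(-1.2)) = 62.3 cm.

62.3 cm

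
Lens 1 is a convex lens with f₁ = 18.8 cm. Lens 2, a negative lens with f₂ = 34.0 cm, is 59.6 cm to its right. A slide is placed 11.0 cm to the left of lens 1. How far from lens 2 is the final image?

Lens 1: 1/d_i1 = 1/f₁ − 1/d_o1 = 1/(18.8) − 1/(11.0) = -0.03772, so d_i1 = -26.51 cm.
The intermediate image is 26.51 cm to the left of lens 1 (virtual), which is 59.6 − (-26.51) = 86.11 cm to the left of lens 2, so d_o2 = +86.11 cm.
Lens 2 is diverging, so f₂ = −34.0 cm.
Lens 2: 1/d_i2 = 1/f₂ − 1/d_o2 = 1/(-34.0) − 1/(86.11) = -0.04102, so d_i2 = -24.4 cm.
The final image is virtual, 24.4 cm to the left of lens 2 (overall magnification ≈ 0.68).

24.4 cm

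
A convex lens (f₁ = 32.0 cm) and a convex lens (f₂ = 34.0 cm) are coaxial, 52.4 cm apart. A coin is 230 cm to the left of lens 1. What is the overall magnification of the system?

Lens 1: 1/d_i1 = 1/(32.0) − 1/(230) = 0.02690, so d_i1 = 37.17 cm; m₁ = −d_i1/d_o1 = -0.1616.
d_o2 = 52.4 − (37.17) = 15.23 cm.
Lens 2: 1/d_i2 = 1/(34.0) − 1/(15.23) = -0.03625, so d_i2 = -27.59 cm; m₂ = −d_i2/d_o2 = +1.811.
m = m₁·m₂ = (-0.1616)(+1.811) = -0.293.

m = -0.293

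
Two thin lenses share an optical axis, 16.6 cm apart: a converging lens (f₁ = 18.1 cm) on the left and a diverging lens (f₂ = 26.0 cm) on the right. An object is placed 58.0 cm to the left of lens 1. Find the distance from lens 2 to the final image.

15.5 cm

Lens 1: 1/d_i1 = 1/f₁ − 1/d_o1 = 1/(18.1) − 1/(58.0) = 0.03801, so d_i1 = 26.31 cm.
The intermediate image is 26.31 cm to the right of lens 1, which lies 9.710 cm to the right of lens 2 — a virtual object — so d_o2 = −9.710 cm.
Lens 2 is diverging, so f₂ = −26.0 cm.
Lens 2: 1/d_i2 = 1/f₂ − 1/d_o2 = 1/(-26.0) − 1/(-9.710) = 0.06453, so d_i2 = 15.5 cm.
The final image is real, 15.5 cm to the right of lens 2 (overall magnification ≈ -0.72).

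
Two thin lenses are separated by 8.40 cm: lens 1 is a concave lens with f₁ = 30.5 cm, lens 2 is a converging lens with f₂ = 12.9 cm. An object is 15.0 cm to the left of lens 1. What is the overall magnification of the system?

m = -1.56

f₁ = −30.5 cm (diverging).
Lens 1: 1/d_i1 = 1/(-30.5) − 1/(15.0) = -0.09945, so d_i1 = -10.05 cm; m₁ = −d_i1/d_o1 = +0.6700.
d_o2 = 8.40 − (-10.05) = 18.45 cm.
Lens 2: 1/d_i2 = 1/(12.9) − 1/(18.45) = 0.02332, so d_i2 = 42.88 cm; m₂ = −d_i2/d_o2 = -2.324.
m = m₁·m₂ = (+0.6700)(-2.324) = -1.56.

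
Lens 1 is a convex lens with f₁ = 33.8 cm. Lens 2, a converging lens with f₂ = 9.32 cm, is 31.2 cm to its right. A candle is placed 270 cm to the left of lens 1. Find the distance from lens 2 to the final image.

Lens 1: 1/d_i1 = 1/f₁ − 1/d_o1 = 1/(33.8) − 1/(270) = 0.02588, so d_i1 = 38.64 cm.
The intermediate image is 38.64 cm to the right of lens 1, which lies 7.440 cm to the right of lens 2 — a virtual object — so d_o2 = −7.440 cm.
Lens 2: 1/d_i2 = 1/f₂ − 1/d_o2 = 1/(9.32) − 1/(-7.440) = 0.2417, so d_i2 = 4.14 cm.
The final image is real, 4.14 cm to the right of lens 2 (overall magnification ≈ -0.080).

4.14 cm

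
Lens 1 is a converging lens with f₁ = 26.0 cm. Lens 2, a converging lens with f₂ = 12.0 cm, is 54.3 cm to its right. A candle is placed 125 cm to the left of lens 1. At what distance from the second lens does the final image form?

27.2 cm

Lens 1: 1/d_i1 = 1/f₁ − 1/d_o1 = 1/(26.0) − 1/(125) = 0.03046, so d_i1 = 32.83 cm.
The intermediate image is 32.83 cm to the right of lens 1, which is 54.3 − (32.83) = 21.47 cm to the left of lens 2, so d_o2 = +21.47 cm.
Lens 2: 1/d_i2 = 1/f₂ − 1/d_o2 = 1/(12.0) − 1/(21.47) = 0.03676, so d_i2 = 27.2 cm.
The final image is real, 27.2 cm to the right of lens 2 (overall magnification ≈ 0.33).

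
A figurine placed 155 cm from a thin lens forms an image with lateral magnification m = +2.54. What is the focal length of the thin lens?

m = −d_i/d_o ⇒ d_i = −m·d_o = −(+2.54)·(155) = -393.7 cm.
1/f = 1/d_o + 1/d_i = 1/(155) + 1/(-393.7) = 0.003912, so f = 256 cm.
Since f is positive, the thin lens is converging.

f = 256 cm (converging)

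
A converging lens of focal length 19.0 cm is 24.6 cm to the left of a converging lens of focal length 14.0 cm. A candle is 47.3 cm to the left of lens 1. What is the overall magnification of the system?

Lens 1: 1/d_i1 = 1/(19.0) − 1/(47.3) = 0.03149, so d_i1 = 31.76 cm; m₁ = −d_i1/d_o1 = -0.6715.
d_o2 = 24.6 − (31.76) = -7.160 cm (virtual object).
Lens 2: 1/d_i2 = 1/(14.0) − 1/(-7.160) = 0.2111, so d_i2 = 4.737 cm; m₂ = −d_i2/d_o2 = +0.6616.
m = m₁·m₂ = (-0.6715)(+0.6616) = -0.444.

m = -0.444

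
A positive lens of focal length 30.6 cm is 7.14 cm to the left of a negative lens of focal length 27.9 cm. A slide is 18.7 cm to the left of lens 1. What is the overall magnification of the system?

m = +0.863

Lens 1: 1/d_i1 = 1/(30.6) − 1/(18.7) = -0.02080, so d_i1 = -48.09 cm; m₁ = −d_i1/d_o1 = +2.572.
d_o2 = 7.14 − (-48.09) = 55.23 cm.
f₂ = −27.9 cm (diverging).
Lens 2: 1/d_i2 = 1/(-27.9) − 1/(55.23) = -0.05395, so d_i2 = -18.54 cm; m₂ = −d_i2/d_o2 = +0.3356.
m = m₁·m₂ = (+2.572)(+0.3356) = +0.863.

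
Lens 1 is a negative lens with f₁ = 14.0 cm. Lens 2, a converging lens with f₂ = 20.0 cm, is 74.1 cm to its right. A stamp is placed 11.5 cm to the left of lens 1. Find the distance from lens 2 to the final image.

Lens 1 is diverging, so f₁ = −14.0 cm.
Lens 1: 1/d_i1 = 1/f₁ − 1/d_o1 = 1/(-14.0) − 1/(11.5) = -0.1584, so d_i1 = -6.314 cm.
The intermediate image is 6.314 cm to the left of lens 1 (virtual), which is 74.1 − (-6.314) = 80.41 cm to the left of lens 2, so d_o2 = +80.41 cm.
Lens 2: 1/d_i2 = 1/f₂ − 1/d_o2 = 1/(20.0) − 1/(80.41) = 0.03756, so d_i2 = 26.6 cm.
The final image is real, 26.6 cm to the right of lens 2 (overall magnification ≈ -0.18).

26.6 cm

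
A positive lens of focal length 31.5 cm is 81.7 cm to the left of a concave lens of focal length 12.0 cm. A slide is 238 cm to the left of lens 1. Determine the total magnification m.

Lens 1: 1/d_i1 = 1/(31.5) − 1/(238) = 0.02754, so d_i1 = 36.31 cm; m₁ = −d_i1/d_o1 = -0.1526.
d_o2 = 81.7 − (36.31) = 45.39 cm.
f₂ = −12.0 cm (diverging).
Lens 2: 1/d_i2 = 1/(-12.0) − 1/(45.39) = -0.1054, so d_i2 = -9.491 cm; m₂ = −d_i2/d_o2 = +0.2091.
m = m₁·m₂ = (-0.1526)(+0.2091) = -0.0319.

m = -0.0319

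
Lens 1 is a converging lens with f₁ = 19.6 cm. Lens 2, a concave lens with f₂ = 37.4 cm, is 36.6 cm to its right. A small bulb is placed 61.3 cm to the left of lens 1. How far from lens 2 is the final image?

Lens 1: 1/d_i1 = 1/f₁ − 1/d_o1 = 1/(19.6) − 1/(61.3) = 0.03471, so d_i1 = 28.81 cm.
The intermediate image is 28.81 cm to the right of lens 1, which is 36.6 − (28.81) = 7.790 cm to the left of lens 2, so d_o2 = +7.790 cm.
Lens 2 is diverging, so f₂ = −37.4 cm.
Lens 2: 1/d_i2 = 1/f₂ − 1/d_o2 = 1/(-37.4) − 1/(7.790) = -0.1551, so d_i2 = -6.45 cm.
The final image is virtual, 6.45 cm to the left of lens 2 (overall magnification ≈ -0.39).

6.45 cm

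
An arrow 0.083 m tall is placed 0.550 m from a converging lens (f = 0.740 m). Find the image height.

0.323 m

1/d_i = 1/f − 1/d_o = 1/(0.7400) − 1/(0.550) = -0.4668, so d_i = -2.142 m.
m = −d_i/d_o = +3.895.
|h_i| = |m|·h_o = 3.895 × 0.083 = 0.323 m. The image is virtual, upright and enlarged, on the same side as the object.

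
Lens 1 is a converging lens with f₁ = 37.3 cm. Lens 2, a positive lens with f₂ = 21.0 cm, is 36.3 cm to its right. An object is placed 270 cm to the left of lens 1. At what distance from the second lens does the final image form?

5.24 cm

Lens 1: 1/d_i1 = 1/f₁ − 1/d_o1 = 1/(37.3) − 1/(270) = 0.02311, so d_i1 = 43.28 cm.
The intermediate image is 43.28 cm to the right of lens 1, which lies 6.980 cm to the right of lens 2 — a virtual object — so d_o2 = −6.980 cm.
Lens 2: 1/d_i2 = 1/f₂ − 1/d_o2 = 1/(21.0) − 1/(-6.980) = 0.1909, so d_i2 = 5.24 cm.
The final image is real, 5.24 cm to the right of lens 2 (overall magnification ≈ -0.12).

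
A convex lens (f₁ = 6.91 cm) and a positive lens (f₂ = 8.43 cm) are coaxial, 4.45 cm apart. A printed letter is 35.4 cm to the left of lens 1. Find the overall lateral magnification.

Lens 1: 1/d_i1 = 1/(6.91) − 1/(35.4) = 0.1165, so d_i1 = 8.586 cm; m₁ = −d_i1/d_o1 = -0.2425.
d_o2 = 4.45 − (8.586) = -4.136 cm (virtual object).
Lens 2: 1/d_i2 = 1/(8.43) − 1/(-4.136) = 0.3604, so d_i2 = 2.775 cm; m₂ = −d_i2/d_o2 = +0.6709.
m = m₁·m₂ = (-0.2425)(+0.6709) = -0.163.

m = -0.163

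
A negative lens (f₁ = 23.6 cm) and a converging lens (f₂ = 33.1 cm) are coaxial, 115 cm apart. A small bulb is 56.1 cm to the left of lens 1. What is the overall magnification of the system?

f₁ = −23.6 cm (diverging).
Lens 1: 1/d_i1 = 1/(-23.6) − 1/(56.1) = -0.06020, so d_i1 = -16.61 cm; m₁ = −d_i1/d_o1 = +0.2961.
d_o2 = 115 − (-16.61) = 131.6 cm.
Lens 2: 1/d_i2 = 1/(33.1) − 1/(131.6) = 0.02261, so d_i2 = 44.22 cm; m₂ = −d_i2/d_o2 = -0.3360.
m = m₁·m₂ = (+0.2961)(-0.3360) = -0.0995.

m = -0.0995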